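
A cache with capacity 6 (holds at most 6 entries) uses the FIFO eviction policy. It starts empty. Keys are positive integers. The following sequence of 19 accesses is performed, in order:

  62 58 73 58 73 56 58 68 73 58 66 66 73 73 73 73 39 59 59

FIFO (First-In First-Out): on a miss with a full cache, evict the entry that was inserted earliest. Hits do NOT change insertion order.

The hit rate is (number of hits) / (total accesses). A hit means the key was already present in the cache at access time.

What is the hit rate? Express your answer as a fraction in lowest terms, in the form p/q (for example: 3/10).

Answer: 11/19

Derivation:
FIFO simulation (capacity=6):
  1. access 62: MISS. Cache (old->new): [62]
  2. access 58: MISS. Cache (old->new): [62 58]
  3. access 73: MISS. Cache (old->new): [62 58 73]
  4. access 58: HIT. Cache (old->new): [62 58 73]
  5. access 73: HIT. Cache (old->new): [62 58 73]
  6. access 56: MISS. Cache (old->new): [62 58 73 56]
  7. access 58: HIT. Cache (old->new): [62 58 73 56]
  8. access 68: MISS. Cache (old->new): [62 58 73 56 68]
  9. access 73: HIT. Cache (old->new): [62 58 73 56 68]
  10. access 58: HIT. Cache (old->new): [62 58 73 56 68]
  11. access 66: MISS. Cache (old->new): [62 58 73 56 68 66]
  12. access 66: HIT. Cache (old->new): [62 58 73 56 68 66]
  13. access 73: HIT. Cache (old->new): [62 58 73 56 68 66]
  14. access 73: HIT. Cache (old->new): [62 58 73 56 68 66]
  15. access 73: HIT. Cache (old->new): [62 58 73 56 68 66]
  16. access 73: HIT. Cache (old->new): [62 58 73 56 68 66]
  17. access 39: MISS, evict 62. Cache (old->new): [58 73 56 68 66 39]
  18. access 59: MISS, evict 58. Cache (old->new): [73 56 68 66 39 59]
  19. access 59: HIT. Cache (old->new): [73 56 68 66 39 59]
Total: 11 hits, 8 misses, 2 evictions

Hit rate = 11/19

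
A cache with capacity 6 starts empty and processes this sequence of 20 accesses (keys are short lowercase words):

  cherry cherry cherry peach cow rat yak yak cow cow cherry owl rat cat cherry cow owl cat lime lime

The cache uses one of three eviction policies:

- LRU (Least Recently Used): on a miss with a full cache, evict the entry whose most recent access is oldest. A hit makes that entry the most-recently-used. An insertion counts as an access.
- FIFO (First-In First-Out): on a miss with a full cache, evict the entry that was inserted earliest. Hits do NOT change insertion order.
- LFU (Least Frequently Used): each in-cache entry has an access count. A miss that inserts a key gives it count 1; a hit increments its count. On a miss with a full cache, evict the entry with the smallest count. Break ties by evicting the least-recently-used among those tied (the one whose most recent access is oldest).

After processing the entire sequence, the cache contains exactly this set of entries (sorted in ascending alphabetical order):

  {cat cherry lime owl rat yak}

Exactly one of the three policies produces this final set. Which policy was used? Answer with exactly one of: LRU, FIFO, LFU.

Answer: FIFO

Derivation:
Simulating under each policy and comparing final sets:
  LRU: final set = {cat cherry cow lime owl rat} -> differs
  FIFO: final set = {cat cherry lime owl rat yak} -> MATCHES target
  LFU: final set = {cat cherry cow lime owl rat} -> differs
Only FIFO produces the target set.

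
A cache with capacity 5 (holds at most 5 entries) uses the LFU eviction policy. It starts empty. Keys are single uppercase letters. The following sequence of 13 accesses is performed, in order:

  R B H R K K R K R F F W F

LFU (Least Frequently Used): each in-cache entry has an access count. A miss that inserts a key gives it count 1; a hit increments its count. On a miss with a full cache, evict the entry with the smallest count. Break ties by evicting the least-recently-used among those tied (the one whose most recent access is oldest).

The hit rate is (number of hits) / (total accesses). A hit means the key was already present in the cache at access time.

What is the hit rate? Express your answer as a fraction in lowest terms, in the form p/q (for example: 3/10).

LFU simulation (capacity=5):
  1. access R: MISS. Cache: [R(c=1)]
  2. access B: MISS. Cache: [R(c=1) B(c=1)]
  3. access H: MISS. Cache: [R(c=1) B(c=1) H(c=1)]
  4. access R: HIT, count now 2. Cache: [B(c=1) H(c=1) R(c=2)]
  5. access K: MISS. Cache: [B(c=1) H(c=1) K(c=1) R(c=2)]
  6. access K: HIT, count now 2. Cache: [B(c=1) H(c=1) R(c=2) K(c=2)]
  7. access R: HIT, count now 3. Cache: [B(c=1) H(c=1) K(c=2) R(c=3)]
  8. access K: HIT, count now 3. Cache: [B(c=1) H(c=1) R(c=3) K(c=3)]
  9. access R: HIT, count now 4. Cache: [B(c=1) H(c=1) K(c=3) R(c=4)]
  10. access F: MISS. Cache: [B(c=1) H(c=1) F(c=1) K(c=3) R(c=4)]
  11. access F: HIT, count now 2. Cache: [B(c=1) H(c=1) F(c=2) K(c=3) R(c=4)]
  12. access W: MISS, evict B(c=1). Cache: [H(c=1) W(c=1) F(c=2) K(c=3) R(c=4)]
  13. access F: HIT, count now 3. Cache: [H(c=1) W(c=1) K(c=3) F(c=3) R(c=4)]
Total: 7 hits, 6 misses, 1 evictions

Hit rate = 7/13

Answer: 7/13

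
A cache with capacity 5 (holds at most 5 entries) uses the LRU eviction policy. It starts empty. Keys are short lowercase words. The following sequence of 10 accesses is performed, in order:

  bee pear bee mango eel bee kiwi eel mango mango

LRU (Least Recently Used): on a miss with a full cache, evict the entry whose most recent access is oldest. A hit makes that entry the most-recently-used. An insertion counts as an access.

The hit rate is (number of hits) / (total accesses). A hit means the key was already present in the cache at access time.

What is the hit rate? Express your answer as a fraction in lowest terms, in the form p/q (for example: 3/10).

LRU simulation (capacity=5):
  1. access bee: MISS. Cache (LRU->MRU): [bee]
  2. access pear: MISS. Cache (LRU->MRU): [bee pear]
  3. access bee: HIT. Cache (LRU->MRU): [pear bee]
  4. access mango: MISS. Cache (LRU->MRU): [pear bee mango]
  5. access eel: MISS. Cache (LRU->MRU): [pear bee mango eel]
  6. access bee: HIT. Cache (LRU->MRU): [pear mango eel bee]
  7. access kiwi: MISS. Cache (LRU->MRU): [pear mango eel bee kiwi]
  8. access eel: HIT. Cache (LRU->MRU): [pear mango bee kiwi eel]
  9. access mango: HIT. Cache (LRU->MRU): [pear bee kiwi eel mango]
  10. access mango: HIT. Cache (LRU->MRU): [pear bee kiwi eel mango]
Total: 5 hits, 5 misses, 0 evictions

Hit rate = 5/10 = 1/2

Answer: 1/2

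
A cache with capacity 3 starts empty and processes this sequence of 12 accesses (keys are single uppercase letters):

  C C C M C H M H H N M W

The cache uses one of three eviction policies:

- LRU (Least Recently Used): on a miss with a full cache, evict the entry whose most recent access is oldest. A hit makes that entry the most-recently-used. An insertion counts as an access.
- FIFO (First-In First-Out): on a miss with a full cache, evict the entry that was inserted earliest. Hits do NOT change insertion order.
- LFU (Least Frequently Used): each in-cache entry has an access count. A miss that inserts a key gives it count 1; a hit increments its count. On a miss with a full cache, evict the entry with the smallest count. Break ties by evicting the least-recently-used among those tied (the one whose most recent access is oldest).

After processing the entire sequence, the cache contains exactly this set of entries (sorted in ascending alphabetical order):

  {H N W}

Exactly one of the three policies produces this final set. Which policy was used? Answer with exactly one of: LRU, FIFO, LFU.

Simulating under each policy and comparing final sets:
  LRU: final set = {M N W} -> differs
  FIFO: final set = {H N W} -> MATCHES target
  LFU: final set = {C H W} -> differs
Only FIFO produces the target set.

Answer: FIFO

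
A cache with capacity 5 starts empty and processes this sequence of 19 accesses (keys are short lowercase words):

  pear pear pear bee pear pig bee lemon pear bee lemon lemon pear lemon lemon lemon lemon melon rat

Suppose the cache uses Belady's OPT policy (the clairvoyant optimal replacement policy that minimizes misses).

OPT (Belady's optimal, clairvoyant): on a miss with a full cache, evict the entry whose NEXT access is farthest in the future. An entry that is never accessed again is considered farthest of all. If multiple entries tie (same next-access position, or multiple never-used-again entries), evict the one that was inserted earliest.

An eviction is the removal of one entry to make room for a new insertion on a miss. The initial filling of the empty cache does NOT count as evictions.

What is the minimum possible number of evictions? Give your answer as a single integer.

OPT (Belady) simulation (capacity=5):
  1. access pear: MISS. Cache: [pear]
  2. access pear: HIT. Next use of pear: step 3. Cache: [pear]
  3. access pear: HIT. Next use of pear: step 5. Cache: [pear]
  4. access bee: MISS. Cache: [pear bee]
  5. access pear: HIT. Next use of pear: step 9. Cache: [pear bee]
  6. access pig: MISS. Cache: [pear bee pig]
  7. access bee: HIT. Next use of bee: step 10. Cache: [pear bee pig]
  8. access lemon: MISS. Cache: [pear bee pig lemon]
  9. access pear: HIT. Next use of pear: step 13. Cache: [pear bee pig lemon]
  10. access bee: HIT. Next use of bee: never. Cache: [pear bee pig lemon]
  11. access lemon: HIT. Next use of lemon: step 12. Cache: [pear bee pig lemon]
  12. access lemon: HIT. Next use of lemon: step 14. Cache: [pear bee pig lemon]
  13. access pear: HIT. Next use of pear: never. Cache: [pear bee pig lemon]
  14. access lemon: HIT. Next use of lemon: step 15. Cache: [pear bee pig lemon]
  15. access lemon: HIT. Next use of lemon: step 16. Cache: [pear bee pig lemon]
  16. access lemon: HIT. Next use of lemon: step 17. Cache: [pear bee pig lemon]
  17. access lemon: HIT. Next use of lemon: never. Cache: [pear bee pig lemon]
  18. access melon: MISS. Cache: [pear bee pig lemon melon]
  19. access rat: MISS, evict pear (next use: never). Cache: [bee pig lemon melon rat]
Total: 13 hits, 6 misses, 1 evictions

Answer: 1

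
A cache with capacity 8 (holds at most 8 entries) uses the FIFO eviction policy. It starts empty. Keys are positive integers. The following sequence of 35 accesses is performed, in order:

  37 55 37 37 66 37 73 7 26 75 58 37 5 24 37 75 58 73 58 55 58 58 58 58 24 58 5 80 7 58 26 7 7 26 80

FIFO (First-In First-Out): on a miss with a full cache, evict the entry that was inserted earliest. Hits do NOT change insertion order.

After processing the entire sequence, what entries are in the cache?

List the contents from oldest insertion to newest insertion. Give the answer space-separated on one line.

FIFO simulation (capacity=8):
  1. access 37: MISS. Cache (old->new): [37]
  2. access 55: MISS. Cache (old->new): [37 55]
  3. access 37: HIT. Cache (old->new): [37 55]
  4. access 37: HIT. Cache (old->new): [37 55]
  5. access 66: MISS. Cache (old->new): [37 55 66]
  6. access 37: HIT. Cache (old->new): [37 55 66]
  7. access 73: MISS. Cache (old->new): [37 55 66 73]
  8. access 7: MISS. Cache (old->new): [37 55 66 73 7]
  9. access 26: MISS. Cache (old->new): [37 55 66 73 7 26]
  10. access 75: MISS. Cache (old->new): [37 55 66 73 7 26 75]
  11. access 58: MISS. Cache (old->new): [37 55 66 73 7 26 75 58]
  12. access 37: HIT. Cache (old->new): [37 55 66 73 7 26 75 58]
  13. access 5: MISS, evict 37. Cache (old->new): [55 66 73 7 26 75 58 5]
  14. access 24: MISS, evict 55. Cache (old->new): [66 73 7 26 75 58 5 24]
  15. access 37: MISS, evict 66. Cache (old->new): [73 7 26 75 58 5 24 37]
  16. access 75: HIT. Cache (old->new): [73 7 26 75 58 5 24 37]
  17. access 58: HIT. Cache (old->new): [73 7 26 75 58 5 24 37]
  18. access 73: HIT. Cache (old->new): [73 7 26 75 58 5 24 37]
  19. access 58: HIT. Cache (old->new): [73 7 26 75 58 5 24 37]
  20. access 55: MISS, evict 73. Cache (old->new): [7 26 75 58 5 24 37 55]
  21. access 58: HIT. Cache (old->new): [7 26 75 58 5 24 37 55]
  22. access 58: HIT. Cache (old->new): [7 26 75 58 5 24 37 55]
  23. access 58: HIT. Cache (old->new): [7 26 75 58 5 24 37 55]
  24. access 58: HIT. Cache (old->new): [7 26 75 58 5 24 37 55]
  25. access 24: HIT. Cache (old->new): [7 26 75 58 5 24 37 55]
  26. access 58: HIT. Cache (old->new): [7 26 75 58 5 24 37 55]
  27. access 5: HIT. Cache (old->new): [7 26 75 58 5 24 37 55]
  28. access 80: MISS, evict 7. Cache (old->new): [26 75 58 5 24 37 55 80]
  29. access 7: MISS, evict 26. Cache (old->new): [75 58 5 24 37 55 80 7]
  30. access 58: HIT. Cache (old->new): [75 58 5 24 37 55 80 7]
  31. access 26: MISS, evict 75. Cache (old->new): [58 5 24 37 55 80 7 26]
  32. access 7: HIT. Cache (old->new): [58 5 24 37 55 80 7 26]
  33. access 7: HIT. Cache (old->new): [58 5 24 37 55 80 7 26]
  34. access 26: HIT. Cache (old->new): [58 5 24 37 55 80 7 26]
  35. access 80: HIT. Cache (old->new): [58 5 24 37 55 80 7 26]
Total: 20 hits, 15 misses, 7 evictions

Answer: 58 5 24 37 55 80 7 26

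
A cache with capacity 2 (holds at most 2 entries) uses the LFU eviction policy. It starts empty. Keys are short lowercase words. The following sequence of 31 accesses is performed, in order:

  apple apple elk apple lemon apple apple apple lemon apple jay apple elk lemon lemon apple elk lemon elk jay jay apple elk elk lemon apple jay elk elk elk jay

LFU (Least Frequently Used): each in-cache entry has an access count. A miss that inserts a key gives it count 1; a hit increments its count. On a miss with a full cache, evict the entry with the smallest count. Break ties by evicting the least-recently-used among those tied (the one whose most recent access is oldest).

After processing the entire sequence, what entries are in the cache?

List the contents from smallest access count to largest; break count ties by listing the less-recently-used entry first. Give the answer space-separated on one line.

LFU simulation (capacity=2):
  1. access apple: MISS. Cache: [apple(c=1)]
  2. access apple: HIT, count now 2. Cache: [apple(c=2)]
  3. access elk: MISS. Cache: [elk(c=1) apple(c=2)]
  4. access apple: HIT, count now 3. Cache: [elk(c=1) apple(c=3)]
  5. access lemon: MISS, evict elk(c=1). Cache: [lemon(c=1) apple(c=3)]
  6. access apple: HIT, count now 4. Cache: [lemon(c=1) apple(c=4)]
  7. access apple: HIT, count now 5. Cache: [lemon(c=1) apple(c=5)]
  8. access apple: HIT, count now 6. Cache: [lemon(c=1) apple(c=6)]
  9. access lemon: HIT, count now 2. Cache: [lemon(c=2) apple(c=6)]
  10. access apple: HIT, count now 7. Cache: [lemon(c=2) apple(c=7)]
  11. access jay: MISS, evict lemon(c=2). Cache: [jay(c=1) apple(c=7)]
  12. access apple: HIT, count now 8. Cache: [jay(c=1) apple(c=8)]
  13. access elk: MISS, evict jay(c=1). Cache: [elk(c=1) apple(c=8)]
  14. access lemon: MISS, evict elk(c=1). Cache: [lemon(c=1) apple(c=8)]
  15. access lemon: HIT, count now 2. Cache: [lemon(c=2) apple(c=8)]
  16. access apple: HIT, count now 9. Cache: [lemon(c=2) apple(c=9)]
  17. access elk: MISS, evict lemon(c=2). Cache: [elk(c=1) apple(c=9)]
  18. access lemon: MISS, evict elk(c=1). Cache: [lemon(c=1) apple(c=9)]
  19. access elk: MISS, evict lemon(c=1). Cache: [elk(c=1) apple(c=9)]
  20. access jay: MISS, evict elk(c=1). Cache: [jay(c=1) apple(c=9)]
  21. access jay: HIT, count now 2. Cache: [jay(c=2) apple(c=9)]
  22. access apple: HIT, count now 10. Cache: [jay(c=2) apple(c=10)]
  23. access elk: MISS, evict jay(c=2). Cache: [elk(c=1) apple(c=10)]
  24. access elk: HIT, count now 2. Cache: [elk(c=2) apple(c=10)]
  25. access lemon: MISS, evict elk(c=2). Cache: [lemon(c=1) apple(c=10)]
  26. access apple: HIT, count now 11. Cache: [lemon(c=1) apple(c=11)]
  27. access jay: MISS, evict lemon(c=1). Cache: [jay(c=1) apple(c=11)]
  28. access elk: MISS, evict jay(c=1). Cache: [elk(c=1) apple(c=11)]
  29. access elk: HIT, count now 2. Cache: [elk(c=2) apple(c=11)]
  30. access elk: HIT, count now 3. Cache: [elk(c=3) apple(c=11)]
  31. access jay: MISS, evict elk(c=3). Cache: [jay(c=1) apple(c=11)]
Total: 16 hits, 15 misses, 13 evictions

Answer: jay apple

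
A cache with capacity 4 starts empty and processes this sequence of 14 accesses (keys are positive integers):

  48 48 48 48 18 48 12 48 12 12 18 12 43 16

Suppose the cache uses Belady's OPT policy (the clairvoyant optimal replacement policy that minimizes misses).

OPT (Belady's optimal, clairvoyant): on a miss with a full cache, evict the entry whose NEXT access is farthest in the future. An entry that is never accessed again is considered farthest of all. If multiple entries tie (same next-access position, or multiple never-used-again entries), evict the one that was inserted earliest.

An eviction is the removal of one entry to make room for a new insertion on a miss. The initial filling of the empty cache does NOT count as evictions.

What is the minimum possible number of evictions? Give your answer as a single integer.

Answer: 1

Derivation:
OPT (Belady) simulation (capacity=4):
  1. access 48: MISS. Cache: [48]
  2. access 48: HIT. Next use of 48: step 3. Cache: [48]
  3. access 48: HIT. Next use of 48: step 4. Cache: [48]
  4. access 48: HIT. Next use of 48: step 6. Cache: [48]
  5. access 18: MISS. Cache: [48 18]
  6. access 48: HIT. Next use of 48: step 8. Cache: [48 18]
  7. access 12: MISS. Cache: [48 18 12]
  8. access 48: HIT. Next use of 48: never. Cache: [48 18 12]
  9. access 12: HIT. Next use of 12: step 10. Cache: [48 18 12]
  10. access 12: HIT. Next use of 12: step 12. Cache: [48 18 12]
  11. access 18: HIT. Next use of 18: never. Cache: [48 18 12]
  12. access 12: HIT. Next use of 12: never. Cache: [48 18 12]
  13. access 43: MISS. Cache: [48 18 12 43]
  14. access 16: MISS, evict 48 (next use: never). Cache: [18 12 43 16]
Total: 9 hits, 5 misses, 1 evictions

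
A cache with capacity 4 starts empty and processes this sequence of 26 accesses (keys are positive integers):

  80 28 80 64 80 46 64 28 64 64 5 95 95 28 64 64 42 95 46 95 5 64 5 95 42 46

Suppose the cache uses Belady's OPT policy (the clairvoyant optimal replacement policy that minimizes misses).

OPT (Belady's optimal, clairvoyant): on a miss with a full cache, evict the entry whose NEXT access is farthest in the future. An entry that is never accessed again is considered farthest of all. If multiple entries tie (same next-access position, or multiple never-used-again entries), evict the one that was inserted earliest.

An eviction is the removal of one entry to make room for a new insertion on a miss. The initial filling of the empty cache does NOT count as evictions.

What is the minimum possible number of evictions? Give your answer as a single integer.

OPT (Belady) simulation (capacity=4):
  1. access 80: MISS. Cache: [80]
  2. access 28: MISS. Cache: [80 28]
  3. access 80: HIT. Next use of 80: step 5. Cache: [80 28]
  4. access 64: MISS. Cache: [80 28 64]
  5. access 80: HIT. Next use of 80: never. Cache: [80 28 64]
  6. access 46: MISS. Cache: [80 28 64 46]
  7. access 64: HIT. Next use of 64: step 9. Cache: [80 28 64 46]
  8. access 28: HIT. Next use of 28: step 14. Cache: [80 28 64 46]
  9. access 64: HIT. Next use of 64: step 10. Cache: [80 28 64 46]
  10. access 64: HIT. Next use of 64: step 15. Cache: [80 28 64 46]
  11. access 5: MISS, evict 80 (next use: never). Cache: [28 64 46 5]
  12. access 95: MISS, evict 5 (next use: step 21). Cache: [28 64 46 95]
  13. access 95: HIT. Next use of 95: step 18. Cache: [28 64 46 95]
  14. access 28: HIT. Next use of 28: never. Cache: [28 64 46 95]
  15. access 64: HIT. Next use of 64: step 16. Cache: [28 64 46 95]
  16. access 64: HIT. Next use of 64: step 22. Cache: [28 64 46 95]
  17. access 42: MISS, evict 28 (next use: never). Cache: [64 46 95 42]
  18. access 95: HIT. Next use of 95: step 20. Cache: [64 46 95 42]
  19. access 46: HIT. Next use of 46: step 26. Cache: [64 46 95 42]
  20. access 95: HIT. Next use of 95: step 24. Cache: [64 46 95 42]
  21. access 5: MISS, evict 46 (next use: step 26). Cache: [64 95 42 5]
  22. access 64: HIT. Next use of 64: never. Cache: [64 95 42 5]
  23. access 5: HIT. Next use of 5: never. Cache: [64 95 42 5]
  24. access 95: HIT. Next use of 95: never. Cache: [64 95 42 5]
  25. access 42: HIT. Next use of 42: never. Cache: [64 95 42 5]
  26. access 46: MISS, evict 64 (next use: never). Cache: [95 42 5 46]
Total: 17 hits, 9 misses, 5 evictions

Answer: 5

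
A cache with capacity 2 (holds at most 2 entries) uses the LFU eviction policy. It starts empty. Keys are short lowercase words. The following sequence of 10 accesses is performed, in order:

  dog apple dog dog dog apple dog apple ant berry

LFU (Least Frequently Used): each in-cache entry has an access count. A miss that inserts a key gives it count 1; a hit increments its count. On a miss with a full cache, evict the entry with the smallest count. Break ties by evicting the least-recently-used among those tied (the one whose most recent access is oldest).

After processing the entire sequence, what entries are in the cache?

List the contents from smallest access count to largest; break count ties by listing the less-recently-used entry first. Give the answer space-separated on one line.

Answer: berry dog

Derivation:
LFU simulation (capacity=2):
  1. access dog: MISS. Cache: [dog(c=1)]
  2. access apple: MISS. Cache: [dog(c=1) apple(c=1)]
  3. access dog: HIT, count now 2. Cache: [apple(c=1) dog(c=2)]
  4. access dog: HIT, count now 3. Cache: [apple(c=1) dog(c=3)]
  5. access dog: HIT, count now 4. Cache: [apple(c=1) dog(c=4)]
  6. access apple: HIT, count now 2. Cache: [apple(c=2) dog(c=4)]
  7. access dog: HIT, count now 5. Cache: [apple(c=2) dog(c=5)]
  8. access apple: HIT, count now 3. Cache: [apple(c=3) dog(c=5)]
  9. access ant: MISS, evict apple(c=3). Cache: [ant(c=1) dog(c=5)]
  10. access berry: MISS, evict ant(c=1). Cache: [berry(c=1) dog(c=5)]
Total: 6 hits, 4 misses, 2 evictions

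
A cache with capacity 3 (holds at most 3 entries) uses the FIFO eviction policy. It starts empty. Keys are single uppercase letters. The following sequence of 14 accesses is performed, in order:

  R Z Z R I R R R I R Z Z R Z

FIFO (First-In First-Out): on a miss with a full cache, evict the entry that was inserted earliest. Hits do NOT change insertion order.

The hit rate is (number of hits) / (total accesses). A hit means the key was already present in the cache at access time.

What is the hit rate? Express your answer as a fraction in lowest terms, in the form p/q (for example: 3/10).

FIFO simulation (capacity=3):
  1. access R: MISS. Cache (old->new): [R]
  2. access Z: MISS. Cache (old->new): [R Z]
  3. access Z: HIT. Cache (old->new): [R Z]
  4. access R: HIT. Cache (old->new): [R Z]
  5. access I: MISS. Cache (old->new): [R Z I]
  6. access R: HIT. Cache (old->new): [R Z I]
  7. access R: HIT. Cache (old->new): [R Z I]
  8. access R: HIT. Cache (old->new): [R Z I]
  9. access I: HIT. Cache (old->new): [R Z I]
  10. access R: HIT. Cache (old->new): [R Z I]
  11. access Z: HIT. Cache (old->new): [R Z I]
  12. access Z: HIT. Cache (old->new): [R Z I]
  13. access R: HIT. Cache (old->new): [R Z I]
  14. access Z: HIT. Cache (old->new): [R Z I]
Total: 11 hits, 3 misses, 0 evictions

Hit rate = 11/14

Answer: 11/14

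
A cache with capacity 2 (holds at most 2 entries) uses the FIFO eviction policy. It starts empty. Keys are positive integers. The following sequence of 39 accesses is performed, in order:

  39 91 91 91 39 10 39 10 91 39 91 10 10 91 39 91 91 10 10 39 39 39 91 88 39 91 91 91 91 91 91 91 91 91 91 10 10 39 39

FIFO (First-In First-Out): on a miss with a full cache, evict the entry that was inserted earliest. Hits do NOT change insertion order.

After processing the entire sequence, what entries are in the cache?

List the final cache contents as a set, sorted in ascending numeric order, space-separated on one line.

Answer: 10 39

Derivation:
FIFO simulation (capacity=2):
  1. access 39: MISS. Cache (old->new): [39]
  2. access 91: MISS. Cache (old->new): [39 91]
  3. access 91: HIT. Cache (old->new): [39 91]
  4. access 91: HIT. Cache (old->new): [39 91]
  5. access 39: HIT. Cache (old->new): [39 91]
  6. access 10: MISS, evict 39. Cache (old->new): [91 10]
  7. access 39: MISS, evict 91. Cache (old->new): [10 39]
  8. access 10: HIT. Cache (old->new): [10 39]
  9. access 91: MISS, evict 10. Cache (old->new): [39 91]
  10. access 39: HIT. Cache (old->new): [39 91]
  11. access 91: HIT. Cache (old->new): [39 91]
  12. access 10: MISS, evict 39. Cache (old->new): [91 10]
  13. access 10: HIT. Cache (old->new): [91 10]
  14. access 91: HIT. Cache (old->new): [91 10]
  15. access 39: MISS, evict 91. Cache (old->new): [10 39]
  16. access 91: MISS, evict 10. Cache (old->new): [39 91]
  17. access 91: HIT. Cache (old->new): [39 91]
  18. access 10: MISS, evict 39. Cache (old->new): [91 10]
  19. access 10: HIT. Cache (old->new): [91 10]
  20. access 39: MISS, evict 91. Cache (old->new): [10 39]
  21. access 39: HIT. Cache (old->new): [10 39]
  22. access 39: HIT. Cache (old->new): [10 39]
  23. access 91: MISS, evict 10. Cache (old->new): [39 91]
  24. access 88: MISS, evict 39. Cache (old->new): [91 88]
  25. access 39: MISS, evict 91. Cache (old->new): [88 39]
  26. access 91: MISS, evict 88. Cache (old->new): [39 91]
  27. access 91: HIT. Cache (old->new): [39 91]
  28. access 91: HIT. Cache (old->new): [39 91]
  29. access 91: HIT. Cache (old->new): [39 91]
  30. access 91: HIT. Cache (old->new): [39 91]
  31. access 91: HIT. Cache (old->new): [39 91]
  32. access 91: HIT. Cache (old->new): [39 91]
  33. access 91: HIT. Cache (old->new): [39 91]
  34. access 91: HIT. Cache (old->new): [39 91]
  35. access 91: HIT. Cache (old->new): [39 91]
  36. access 10: MISS, evict 39. Cache (old->new): [91 10]
  37. access 10: HIT. Cache (old->new): [91 10]
  38. access 39: MISS, evict 91. Cache (old->new): [10 39]
  39. access 39: HIT. Cache (old->new): [10 39]
Total: 23 hits, 16 misses, 14 evictions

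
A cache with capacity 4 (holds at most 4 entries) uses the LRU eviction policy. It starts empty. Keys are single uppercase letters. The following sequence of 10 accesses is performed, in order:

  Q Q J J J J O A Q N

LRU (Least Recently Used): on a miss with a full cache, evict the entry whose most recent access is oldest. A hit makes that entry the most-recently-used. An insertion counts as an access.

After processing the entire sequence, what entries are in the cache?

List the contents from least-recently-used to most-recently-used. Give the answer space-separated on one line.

Answer: O A Q N

Derivation:
LRU simulation (capacity=4):
  1. access Q: MISS. Cache (LRU->MRU): [Q]
  2. access Q: HIT. Cache (LRU->MRU): [Q]
  3. access J: MISS. Cache (LRU->MRU): [Q J]
  4. access J: HIT. Cache (LRU->MRU): [Q J]
  5. access J: HIT. Cache (LRU->MRU): [Q J]
  6. access J: HIT. Cache (LRU->MRU): [Q J]
  7. access O: MISS. Cache (LRU->MRU): [Q J O]
  8. access A: MISS. Cache (LRU->MRU): [Q J O A]
  9. access Q: HIT. Cache (LRU->MRU): [J O A Q]
  10. access N: MISS, evict J. Cache (LRU->MRU): [O A Q N]
Total: 5 hits, 5 misses, 1 evictions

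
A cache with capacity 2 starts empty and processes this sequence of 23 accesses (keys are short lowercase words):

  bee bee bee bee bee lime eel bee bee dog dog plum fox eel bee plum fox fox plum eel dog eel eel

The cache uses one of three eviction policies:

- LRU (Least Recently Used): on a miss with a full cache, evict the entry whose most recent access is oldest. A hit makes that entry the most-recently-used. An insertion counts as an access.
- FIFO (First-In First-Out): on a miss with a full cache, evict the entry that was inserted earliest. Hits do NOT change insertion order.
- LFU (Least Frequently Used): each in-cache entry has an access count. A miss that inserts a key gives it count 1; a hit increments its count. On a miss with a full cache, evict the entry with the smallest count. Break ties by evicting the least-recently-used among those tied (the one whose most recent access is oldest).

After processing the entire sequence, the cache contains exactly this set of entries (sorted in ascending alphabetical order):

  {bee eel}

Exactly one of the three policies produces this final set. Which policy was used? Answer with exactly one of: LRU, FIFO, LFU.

Simulating under each policy and comparing final sets:
  LRU: final set = {dog eel} -> differs
  FIFO: final set = {dog eel} -> differs
  LFU: final set = {bee eel} -> MATCHES target
Only LFU produces the target set.

Answer: LFU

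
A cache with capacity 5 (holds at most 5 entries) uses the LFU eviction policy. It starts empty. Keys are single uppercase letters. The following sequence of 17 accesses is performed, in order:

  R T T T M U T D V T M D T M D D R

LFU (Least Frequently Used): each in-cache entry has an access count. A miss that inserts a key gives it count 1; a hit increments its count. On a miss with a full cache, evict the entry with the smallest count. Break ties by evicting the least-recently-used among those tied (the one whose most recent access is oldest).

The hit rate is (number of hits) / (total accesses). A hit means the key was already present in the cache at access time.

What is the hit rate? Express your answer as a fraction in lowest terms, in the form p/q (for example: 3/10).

Answer: 10/17

Derivation:
LFU simulation (capacity=5):
  1. access R: MISS. Cache: [R(c=1)]
  2. access T: MISS. Cache: [R(c=1) T(c=1)]
  3. access T: HIT, count now 2. Cache: [R(c=1) T(c=2)]
  4. access T: HIT, count now 3. Cache: [R(c=1) T(c=3)]
  5. access M: MISS. Cache: [R(c=1) M(c=1) T(c=3)]
  6. access U: MISS. Cache: [R(c=1) M(c=1) U(c=1) T(c=3)]
  7. access T: HIT, count now 4. Cache: [R(c=1) M(c=1) U(c=1) T(c=4)]
  8. access D: MISS. Cache: [R(c=1) M(c=1) U(c=1) D(c=1) T(c=4)]
  9. access V: MISS, evict R(c=1). Cache: [M(c=1) U(c=1) D(c=1) V(c=1) T(c=4)]
  10. access T: HIT, count now 5. Cache: [M(c=1) U(c=1) D(c=1) V(c=1) T(c=5)]
  11. access M: HIT, count now 2. Cache: [U(c=1) D(c=1) V(c=1) M(c=2) T(c=5)]
  12. access D: HIT, count now 2. Cache: [U(c=1) V(c=1) M(c=2) D(c=2) T(c=5)]
  13. access T: HIT, count now 6. Cache: [U(c=1) V(c=1) M(c=2) D(c=2) T(c=6)]
  14. access M: HIT, count now 3. Cache: [U(c=1) V(c=1) D(c=2) M(c=3) T(c=6)]
  15. access D: HIT, count now 3. Cache: [U(c=1) V(c=1) M(c=3) D(c=3) T(c=6)]
  16. access D: HIT, count now 4. Cache: [U(c=1) V(c=1) M(c=3) D(c=4) T(c=6)]
  17. access R: MISS, evict U(c=1). Cache: [V(c=1) R(c=1) M(c=3) D(c=4) T(c=6)]
Total: 10 hits, 7 misses, 2 evictions

Hit rate = 10/17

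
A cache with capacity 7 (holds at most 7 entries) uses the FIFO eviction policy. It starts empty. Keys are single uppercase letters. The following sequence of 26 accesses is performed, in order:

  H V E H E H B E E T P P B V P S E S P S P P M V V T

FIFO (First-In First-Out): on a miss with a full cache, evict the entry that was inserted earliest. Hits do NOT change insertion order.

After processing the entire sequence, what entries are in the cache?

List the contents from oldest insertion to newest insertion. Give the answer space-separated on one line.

FIFO simulation (capacity=7):
  1. access H: MISS. Cache (old->new): [H]
  2. access V: MISS. Cache (old->new): [H V]
  3. access E: MISS. Cache (old->new): [H V E]
  4. access H: HIT. Cache (old->new): [H V E]
  5. access E: HIT. Cache (old->new): [H V E]
  6. access H: HIT. Cache (old->new): [H V E]
  7. access B: MISS. Cache (old->new): [H V E B]
  8. access E: HIT. Cache (old->new): [H V E B]
  9. access E: HIT. Cache (old->new): [H V E B]
  10. access T: MISS. Cache (old->new): [H V E B T]
  11. access P: MISS. Cache (old->new): [H V E B T P]
  12. access P: HIT. Cache (old->new): [H V E B T P]
  13. access B: HIT. Cache (old->new): [H V E B T P]
  14. access V: HIT. Cache (old->new): [H V E B T P]
  15. access P: HIT. Cache (old->new): [H V E B T P]
  16. access S: MISS. Cache (old->new): [H V E B T P S]
  17. access E: HIT. Cache (old->new): [H V E B T P S]
  18. access S: HIT. Cache (old->new): [H V E B T P S]
  19. access P: HIT. Cache (old->new): [H V E B T P S]
  20. access S: HIT. Cache (old->new): [H V E B T P S]
  21. access P: HIT. Cache (old->new): [H V E B T P S]
  22. access P: HIT. Cache (old->new): [H V E B T P S]
  23. access M: MISS, evict H. Cache (old->new): [V E B T P S M]
  24. access V: HIT. Cache (old->new): [V E B T P S M]
  25. access V: HIT. Cache (old->new): [V E B T P S M]
  26. access T: HIT. Cache (old->new): [V E B T P S M]
Total: 18 hits, 8 misses, 1 evictions

Answer: V E B T P S M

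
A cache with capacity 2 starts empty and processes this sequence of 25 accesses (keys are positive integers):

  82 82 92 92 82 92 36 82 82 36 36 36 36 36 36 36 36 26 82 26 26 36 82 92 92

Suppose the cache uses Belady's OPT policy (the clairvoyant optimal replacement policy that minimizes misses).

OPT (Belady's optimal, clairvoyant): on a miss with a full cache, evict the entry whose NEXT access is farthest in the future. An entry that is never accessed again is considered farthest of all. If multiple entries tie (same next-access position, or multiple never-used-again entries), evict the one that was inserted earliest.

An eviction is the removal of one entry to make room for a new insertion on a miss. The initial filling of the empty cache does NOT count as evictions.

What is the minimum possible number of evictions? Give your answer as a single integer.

OPT (Belady) simulation (capacity=2):
  1. access 82: MISS. Cache: [82]
  2. access 82: HIT. Next use of 82: step 5. Cache: [82]
  3. access 92: MISS. Cache: [82 92]
  4. access 92: HIT. Next use of 92: step 6. Cache: [82 92]
  5. access 82: HIT. Next use of 82: step 8. Cache: [82 92]
  6. access 92: HIT. Next use of 92: step 24. Cache: [82 92]
  7. access 36: MISS, evict 92 (next use: step 24). Cache: [82 36]
  8. access 82: HIT. Next use of 82: step 9. Cache: [82 36]
  9. access 82: HIT. Next use of 82: step 19. Cache: [82 36]
  10. access 36: HIT. Next use of 36: step 11. Cache: [82 36]
  11. access 36: HIT. Next use of 36: step 12. Cache: [82 36]
  12. access 36: HIT. Next use of 36: step 13. Cache: [82 36]
  13. access 36: HIT. Next use of 36: step 14. Cache: [82 36]
  14. access 36: HIT. Next use of 36: step 15. Cache: [82 36]
  15. access 36: HIT. Next use of 36: step 16. Cache: [82 36]
  16. access 36: HIT. Next use of 36: step 17. Cache: [82 36]
  17. access 36: HIT. Next use of 36: step 22. Cache: [82 36]
  18. access 26: MISS, evict 36 (next use: step 22). Cache: [82 26]
  19. access 82: HIT. Next use of 82: step 23. Cache: [82 26]
  20. access 26: HIT. Next use of 26: step 21. Cache: [82 26]
  21. access 26: HIT. Next use of 26: never. Cache: [82 26]
  22. access 36: MISS, evict 26 (next use: never). Cache: [82 36]
  23. access 82: HIT. Next use of 82: never. Cache: [82 36]
  24. access 92: MISS, evict 82 (next use: never). Cache: [36 92]
  25. access 92: HIT. Next use of 92: never. Cache: [36 92]
Total: 19 hits, 6 misses, 4 evictions

Answer: 4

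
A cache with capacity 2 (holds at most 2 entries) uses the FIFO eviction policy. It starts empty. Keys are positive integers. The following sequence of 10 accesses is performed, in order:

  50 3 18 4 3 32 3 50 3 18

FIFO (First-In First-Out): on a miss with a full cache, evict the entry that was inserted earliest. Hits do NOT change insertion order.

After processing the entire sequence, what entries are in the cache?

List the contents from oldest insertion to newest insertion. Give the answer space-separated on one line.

FIFO simulation (capacity=2):
  1. access 50: MISS. Cache (old->new): [50]
  2. access 3: MISS. Cache (old->new): [50 3]
  3. access 18: MISS, evict 50. Cache (old->new): [3 18]
  4. access 4: MISS, evict 3. Cache (old->new): [18 4]
  5. access 3: MISS, evict 18. Cache (old->new): [4 3]
  6. access 32: MISS, evict 4. Cache (old->new): [3 32]
  7. access 3: HIT. Cache (old->new): [3 32]
  8. access 50: MISS, evict 3. Cache (old->new): [32 50]
  9. access 3: MISS, evict 32. Cache (old->new): [50 3]
  10. access 18: MISS, evict 50. Cache (old->new): [3 18]
Total: 1 hits, 9 misses, 7 evictions

Answer: 3 18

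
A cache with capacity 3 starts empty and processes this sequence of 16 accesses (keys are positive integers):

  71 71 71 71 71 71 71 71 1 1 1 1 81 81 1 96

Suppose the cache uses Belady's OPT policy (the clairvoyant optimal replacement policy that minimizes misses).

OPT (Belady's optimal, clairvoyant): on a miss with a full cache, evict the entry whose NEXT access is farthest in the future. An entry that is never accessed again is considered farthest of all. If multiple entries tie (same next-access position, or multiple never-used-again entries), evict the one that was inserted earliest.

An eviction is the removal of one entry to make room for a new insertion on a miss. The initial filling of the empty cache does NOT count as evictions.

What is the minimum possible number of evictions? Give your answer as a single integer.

OPT (Belady) simulation (capacity=3):
  1. access 71: MISS. Cache: [71]
  2. access 71: HIT. Next use of 71: step 3. Cache: [71]
  3. access 71: HIT. Next use of 71: step 4. Cache: [71]
  4. access 71: HIT. Next use of 71: step 5. Cache: [71]
  5. access 71: HIT. Next use of 71: step 6. Cache: [71]
  6. access 71: HIT. Next use of 71: step 7. Cache: [71]
  7. access 71: HIT. Next use of 71: step 8. Cache: [71]
  8. access 71: HIT. Next use of 71: never. Cache: [71]
  9. access 1: MISS. Cache: [71 1]
  10. access 1: HIT. Next use of 1: step 11. Cache: [71 1]
  11. access 1: HIT. Next use of 1: step 12. Cache: [71 1]
  12. access 1: HIT. Next use of 1: step 15. Cache: [71 1]
  13. access 81: MISS. Cache: [71 1 81]
  14. access 81: HIT. Next use of 81: never. Cache: [71 1 81]
  15. access 1: HIT. Next use of 1: never. Cache: [71 1 81]
  16. access 96: MISS, evict 71 (next use: never). Cache: [1 81 96]
Total: 12 hits, 4 misses, 1 evictions

Answer: 1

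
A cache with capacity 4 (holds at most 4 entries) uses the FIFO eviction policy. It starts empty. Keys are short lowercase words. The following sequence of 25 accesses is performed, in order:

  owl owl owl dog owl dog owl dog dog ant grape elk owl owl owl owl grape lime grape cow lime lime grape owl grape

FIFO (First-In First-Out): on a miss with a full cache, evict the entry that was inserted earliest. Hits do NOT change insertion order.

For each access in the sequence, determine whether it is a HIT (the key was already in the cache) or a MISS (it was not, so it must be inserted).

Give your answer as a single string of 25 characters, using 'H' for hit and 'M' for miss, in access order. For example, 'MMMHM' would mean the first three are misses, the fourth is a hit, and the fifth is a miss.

Answer: MHHMHHHHHMMMMHHHHMHMHHMHH

Derivation:
FIFO simulation (capacity=4):
  1. access owl: MISS. Cache (old->new): [owl]
  2. access owl: HIT. Cache (old->new): [owl]
  3. access owl: HIT. Cache (old->new): [owl]
  4. access dog: MISS. Cache (old->new): [owl dog]
  5. access owl: HIT. Cache (old->new): [owl dog]
  6. access dog: HIT. Cache (old->new): [owl dog]
  7. access owl: HIT. Cache (old->new): [owl dog]
  8. access dog: HIT. Cache (old->new): [owl dog]
  9. access dog: HIT. Cache (old->new): [owl dog]
  10. access ant: MISS. Cache (old->new): [owl dog ant]
  11. access grape: MISS. Cache (old->new): [owl dog ant grape]
  12. access elk: MISS, evict owl. Cache (old->new): [dog ant grape elk]
  13. access owl: MISS, evict dog. Cache (old->new): [ant grape elk owl]
  14. access owl: HIT. Cache (old->new): [ant grape elk owl]
  15. access owl: HIT. Cache (old->new): [ant grape elk owl]
  16. access owl: HIT. Cache (old->new): [ant grape elk owl]
  17. access grape: HIT. Cache (old->new): [ant grape elk owl]
  18. access lime: MISS, evict ant. Cache (old->new): [grape elk owl lime]
  19. access grape: HIT. Cache (old->new): [grape elk owl lime]
  20. access cow: MISS, evict grape. Cache (old->new): [elk owl lime cow]
  21. access lime: HIT. Cache (old->new): [elk owl lime cow]
  22. access lime: HIT. Cache (old->new): [elk owl lime cow]
  23. access grape: MISS, evict elk. Cache (old->new): [owl lime cow grape]
  24. access owl: HIT. Cache (old->new): [owl lime cow grape]
  25. access grape: HIT. Cache (old->new): [owl lime cow grape]
Total: 16 hits, 9 misses, 5 evictions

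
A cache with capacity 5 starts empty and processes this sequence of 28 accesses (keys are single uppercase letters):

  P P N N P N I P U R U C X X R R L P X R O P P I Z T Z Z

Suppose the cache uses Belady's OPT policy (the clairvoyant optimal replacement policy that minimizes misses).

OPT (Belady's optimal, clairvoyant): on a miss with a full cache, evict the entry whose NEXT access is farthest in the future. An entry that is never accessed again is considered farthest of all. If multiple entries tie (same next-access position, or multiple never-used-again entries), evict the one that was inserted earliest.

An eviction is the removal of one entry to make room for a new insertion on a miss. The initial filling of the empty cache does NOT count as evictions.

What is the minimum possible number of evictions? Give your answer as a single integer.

OPT (Belady) simulation (capacity=5):
  1. access P: MISS. Cache: [P]
  2. access P: HIT. Next use of P: step 5. Cache: [P]
  3. access N: MISS. Cache: [P N]
  4. access N: HIT. Next use of N: step 6. Cache: [P N]
  5. access P: HIT. Next use of P: step 8. Cache: [P N]
  6. access N: HIT. Next use of N: never. Cache: [P N]
  7. access I: MISS. Cache: [P N I]
  8. access P: HIT. Next use of P: step 18. Cache: [P N I]
  9. access U: MISS. Cache: [P N I U]
  10. access R: MISS. Cache: [P N I U R]
  11. access U: HIT. Next use of U: never. Cache: [P N I U R]
  12. access C: MISS, evict N (next use: never). Cache: [P I U R C]
  13. access X: MISS, evict U (next use: never). Cache: [P I R C X]
  14. access X: HIT. Next use of X: step 19. Cache: [P I R C X]
  15. access R: HIT. Next use of R: step 16. Cache: [P I R C X]
  16. access R: HIT. Next use of R: step 20. Cache: [P I R C X]
  17. access L: MISS, evict C (next use: never). Cache: [P I R X L]
  18. access P: HIT. Next use of P: step 22. Cache: [P I R X L]
  19. access X: HIT. Next use of X: never. Cache: [P I R X L]
  20. access R: HIT. Next use of R: never. Cache: [P I R X L]
  21. access O: MISS, evict R (next use: never). Cache: [P I X L O]
  22. access P: HIT. Next use of P: step 23. Cache: [P I X L O]
  23. access P: HIT. Next use of P: never. Cache: [P I X L O]
  24. access I: HIT. Next use of I: never. Cache: [P I X L O]
  25. access Z: MISS, evict P (next use: never). Cache: [I X L O Z]
  26. access T: MISS, evict I (next use: never). Cache: [X L O Z T]
  27. access Z: HIT. Next use of Z: step 28. Cache: [X L O Z T]
  28. access Z: HIT. Next use of Z: never. Cache: [X L O Z T]
Total: 17 hits, 11 misses, 6 evictions

Answer: 6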